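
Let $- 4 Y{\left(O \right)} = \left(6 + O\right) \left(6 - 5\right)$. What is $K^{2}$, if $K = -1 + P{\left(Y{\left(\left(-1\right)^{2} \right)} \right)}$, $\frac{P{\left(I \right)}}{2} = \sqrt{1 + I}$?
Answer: $\left(1 - i \sqrt{3}\right)^{2} \approx -2.0 - 3.4641 i$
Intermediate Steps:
$Y{\left(O \right)} = - \frac{3}{2} - \frac{O}{4}$ ($Y{\left(O \right)} = - \frac{\left(6 + O\right) \left(6 - 5\right)}{4} = - \frac{\left(6 + O\right) 1}{4} = - \frac{6 + O}{4} = - \frac{3}{2} - \frac{O}{4}$)
$P{\left(I \right)} = 2 \sqrt{1 + I}$
$K = -1 + i \sqrt{3}$ ($K = -1 + 2 \sqrt{1 - \left(\frac{3}{2} + \frac{\left(-1\right)^{2}}{4}\right)} = -1 + 2 \sqrt{1 - \frac{7}{4}} = -1 + 2 \sqrt{- \frac{3}{4}} = -1 + 2 \frac{i \sqrt{3}}{2} = -1 + i \sqrt{3} \approx -1.0 + 1.732 i$)
$K^{2} = \left(-1 + i \sqrt{3}\right)^{2}$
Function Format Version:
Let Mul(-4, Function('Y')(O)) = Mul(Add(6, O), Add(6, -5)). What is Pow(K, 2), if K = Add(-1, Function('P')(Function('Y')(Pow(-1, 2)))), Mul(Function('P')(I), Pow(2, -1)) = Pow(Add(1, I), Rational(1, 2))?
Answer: Pow(Add(1, Mul(-1, I, Pow(3, Rational(1, 2)))), 2) ≈ Add(-2.0000, Mul(-3.4641, I))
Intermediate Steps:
Function('Y')(O) = Add(Rational(-3, 2), Mul(Rational(-1, 4), O)) (Function('Y')(O) = Mul(Rational(-1, 4), Mul(Add(6, O), Add(6, -5))) = Mul(Rational(-1, 4), Mul(Add(6, O), 1)) = Mul(Rational(-1, 4), Add(6, O)) = Add(Rational(-3, 2), Mul(Rational(-1, 4), O)))
Function('P')(I) = Mul(2, Pow(Add(1, I), Rational(1, 2)))
K = Add(-1, Mul(I, Pow(3, Rational(1, 2)))) (K = Add(-1, Mul(2, Pow(Add(1, Add(Rational(-3, 2), Mul(Rational(-1, 4), Pow(-1, 2)))), Rational(1, 2)))) = Add(-1, Mul(2, Pow(Add(1, Add(Rational(-3, 2), Mul(Rational(-1, 4), 1))), Rational(1, 2)))) = Add(-1, Mul(2, Pow(Add(1, Add(Rational(-3, 2), Rational(-1, 4))), Rational(1, 2)))) = Add(-1, Mul(2, Pow(Add(1, Rational(-7, 4)), Rational(1, 2)))) = Add(-1, Mul(2, Pow(Rational(-3, 4), Rational(1, 2)))) = Add(-1, Mul(2, Mul(Rational(1, 2), I, Pow(3, Rational(1, 2))))) = Add(-1, Mul(I, Pow(3, Rational(1, 2)))) ≈ Add(-1.0000, Mul(1.7320, I)))
Pow(K, 2) = Pow(Add(-1, Mul(I, Pow(3, Rational(1, 2)))), 2)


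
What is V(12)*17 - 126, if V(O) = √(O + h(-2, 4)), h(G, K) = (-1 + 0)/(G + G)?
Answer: -133/2 ≈ -66.500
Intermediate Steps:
h(G, K) = -1/(2*G)
V(O) = √(¼ + O) (V(O) = √(O - ½/(-2)) = √(O - ½*(-½)) = √(O + ¼) = √(¼ + O))
V(12)*17 - 126 = (√(1 + 4*12)/2)*17 - 126 = (√(1 + 48)/2)*17 - 126 = (√49/2)*17 - 126 = ((½)*7)*17 - 126 = (7/2)*17 - 126 = 119/2 - 126 = -133/2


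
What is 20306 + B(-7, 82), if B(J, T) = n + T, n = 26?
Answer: 20414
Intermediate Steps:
B(J, T) = 26 + T
20306 + B(-7, 82) = 20306 + (26 + 82) = 20306 + 108 = 20414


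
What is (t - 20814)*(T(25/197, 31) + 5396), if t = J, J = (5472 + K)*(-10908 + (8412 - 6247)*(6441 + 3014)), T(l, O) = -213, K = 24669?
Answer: 3196147389572139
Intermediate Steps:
J = 616659752547 (J = (5472 + 24669)*(-10908 + (8412 - 6247)*(6441 + 3014)) = 30141*(-10908 + 2165*9455) = 30141*(-10908 + 20470075) = 30141*20459167 = 616659752547)
t = 616659752547
(t - 20814)*(T(25/197, 31) + 5396) = (616659752547 - 20814)*(-213 + 5396) = 616659731733*5183 = 3196147389572139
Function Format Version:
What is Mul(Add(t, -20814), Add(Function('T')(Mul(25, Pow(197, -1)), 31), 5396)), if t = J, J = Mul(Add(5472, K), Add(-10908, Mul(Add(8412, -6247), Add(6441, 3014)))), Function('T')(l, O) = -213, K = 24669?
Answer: 3196147389572139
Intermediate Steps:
J = 616659752547 (J = Mul(Add(5472, 24669), Add(-10908, Mul(Add(8412, -6247), Add(6441, 3014)))) = Mul(30141, Add(-10908, Mul(2165, 9455))) = Mul(30141, Add(-10908, 20470075)) = Mul(30141, 20459167) = 616659752547)
t = 616659752547
Mul(Add(t, -20814), Add(Function('T')(Mul(25, Pow(197, -1)), 31), 5396)) = Mul(Add(616659752547, -20814), Add(-213, 5396)) = Mul(616659731733, 5183) = 3196147389572139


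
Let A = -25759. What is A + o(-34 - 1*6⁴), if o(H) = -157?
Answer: -25916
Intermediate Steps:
A + o(-34 - 1*6⁴) = -25759 - 157 = -25916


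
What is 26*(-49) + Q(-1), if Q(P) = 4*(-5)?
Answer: -1294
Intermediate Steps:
Q(P) = -20
26*(-49) + Q(-1) = 26*(-49) - 20 = -1274 - 20 = -1294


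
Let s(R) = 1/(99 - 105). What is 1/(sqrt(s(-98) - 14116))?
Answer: -I*sqrt(508182)/84697 ≈ -0.0084167*I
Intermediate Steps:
s(R) = -1/6 (s(R) = 1/(-6) = -1/6)
1/(sqrt(s(-98) - 14116)) = 1/(sqrt(-1/6 - 14116)) = 1/(sqrt(-84697/6)) = 1/(I*sqrt(508182)/6) = -I*sqrt(508182)/84697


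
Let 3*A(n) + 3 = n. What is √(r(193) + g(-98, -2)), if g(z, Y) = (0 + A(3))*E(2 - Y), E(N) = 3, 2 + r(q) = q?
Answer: √191 ≈ 13.820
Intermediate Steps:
r(q) = -2 + q
A(n) = -1 + n/3
g(z, Y) = 0 (g(z, Y) = (0 + (-1 + (⅓)*3))*3 = (0 + (-1 + 1))*3 = (0 + 0)*3 = 0*3 = 0)
√(r(193) + g(-98, -2)) = √((-2 + 193) + 0) = √(191 + 0) = √191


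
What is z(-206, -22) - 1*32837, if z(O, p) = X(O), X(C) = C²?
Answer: 9599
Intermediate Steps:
z(O, p) = O²
z(-206, -22) - 1*32837 = (-206)² - 1*32837 = 42436 - 32837 = 9599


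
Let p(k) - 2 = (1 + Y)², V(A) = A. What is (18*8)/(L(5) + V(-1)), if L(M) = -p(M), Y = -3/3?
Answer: -48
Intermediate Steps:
Y = -1 (Y = -3*⅓ = -1)
p(k) = 2 (p(k) = 2 + (1 - 1)² = 2 + 0² = 2 + 0 = 2)
L(M) = -2 (L(M) = -1*2 = -2)
(18*8)/(L(5) + V(-1)) = (18*8)/(-2 - 1) = 144/(-3) = 144*(-⅓) = -48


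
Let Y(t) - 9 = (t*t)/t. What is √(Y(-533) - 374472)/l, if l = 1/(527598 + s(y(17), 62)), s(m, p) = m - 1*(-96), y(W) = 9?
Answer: 1055406*I*√93749 ≈ 3.2315e+8*I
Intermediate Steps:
Y(t) = 9 + t (Y(t) = 9 + (t*t)/t = 9 + t²/t = 9 + t)
s(m, p) = 96 + m (s(m, p) = m + 96 = 96 + m)
l = 1/527703 (l = 1/(527598 + (96 + 9)) = 1/(527598 + 105) = 1/527703 ≈ 1.8950e-6)
√(Y(-533) - 374472)/l = √((9 - 533) - 374472)/(1/527703) = √(-524 - 374472)*527703 = √(-374996)*527703 = (2*I*√93749)*527703 = 1055406*I*√93749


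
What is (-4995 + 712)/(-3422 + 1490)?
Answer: 4283/1932 ≈ 2.2169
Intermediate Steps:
(-4995 + 712)/(-3422 + 1490) = -4283/(-1932) = -4283*(-1/1932) = 4283/1932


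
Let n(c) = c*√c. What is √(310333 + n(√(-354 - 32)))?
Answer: √(310333 + 386^(¾)*I^(3/2)) ≈ 557.02 + 0.055*I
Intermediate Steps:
n(c) = c^(3/2)
√(310333 + n(√(-354 - 32))) = √(310333 + (√(-354 - 32))^(3/2)) = √(310333 + (√(-386))^(3/2)) = √(310333 + (I*√386)^(3/2)) = √(310333 + 386^(¾)*I^(3/2))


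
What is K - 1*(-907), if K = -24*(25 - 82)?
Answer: 2275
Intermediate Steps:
K = 1368 (K = -24*(-57) = 1368)
K - 1*(-907) = 1368 - 1*(-907) = 1368 + 907 = 2275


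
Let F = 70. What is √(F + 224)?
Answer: 7*√6 ≈ 17.146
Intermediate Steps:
√(F + 224) = √(70 + 224) = √294 = 7*√6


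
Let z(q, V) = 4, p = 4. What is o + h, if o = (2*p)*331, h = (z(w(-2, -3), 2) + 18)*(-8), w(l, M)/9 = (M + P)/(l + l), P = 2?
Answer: 2472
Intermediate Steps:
w(l, M) = 9*(2 + M)/(2*l) (w(l, M) = 9*((M + 2)/(l + l)) = 9*((2 + M)/((2*l))) = 9*((2 + M)*(1/(2*l))) = 9*((2 + M)/(2*l)) = 9*(2 + M)/(2*l))
h = -176 (h = (4 + 18)*(-8) = 22*(-8) = -176)
o = 2648 (o = (2*4)*331 = 8*331 = 2648)
o + h = 2648 - 176 = 2472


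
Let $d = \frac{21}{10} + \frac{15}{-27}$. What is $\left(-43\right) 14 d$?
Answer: $- \frac{41839}{45} \approx -929.76$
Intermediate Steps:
$d = \frac{139}{90}$ ($d = 21 \cdot \frac{1}{10} + 15 \left(- \frac{1}{27}\right) = \frac{21}{10} - \frac{5}{9} = \frac{139}{90} \approx 1.5444$)
$\left(-43\right) 14 d = \left(-43\right) 14 \cdot \frac{139}{90} = \left(-602\right) \frac{139}{90} = - \frac{41839}{45}$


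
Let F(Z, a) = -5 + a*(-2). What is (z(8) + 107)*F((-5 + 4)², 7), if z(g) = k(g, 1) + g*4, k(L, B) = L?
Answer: -2793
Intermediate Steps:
F(Z, a) = -5 - 2*a
z(g) = 5*g (z(g) = g + g*4 = g + 4*g = 5*g)
(z(8) + 107)*F((-5 + 4)², 7) = (5*8 + 107)*(-5 - 2*7) = (40 + 107)*(-5 - 14) = 147*(-19) = -2793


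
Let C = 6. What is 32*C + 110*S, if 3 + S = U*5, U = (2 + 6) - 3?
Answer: 2612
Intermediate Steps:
U = 5 (U = 8 - 3 = 5)
S = 22 (S = -3 + 5*5 = -3 + 25 = 22)
32*C + 110*S = 32*6 + 110*22 = 192 + 2420 = 2612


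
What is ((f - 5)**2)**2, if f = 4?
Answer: 1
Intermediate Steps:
((f - 5)**2)**2 = ((4 - 5)**2)**2 = ((-1)**2)**2 = 1**2 = 1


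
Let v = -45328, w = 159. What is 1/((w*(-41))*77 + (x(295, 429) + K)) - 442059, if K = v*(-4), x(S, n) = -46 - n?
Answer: -141956638435/321126 ≈ -4.4206e+5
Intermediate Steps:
K = 181312 (K = -45328*(-4) = 181312)
1/((w*(-41))*77 + (x(295, 429) + K)) - 442059 = 1/((159*(-41))*77 + ((-46 - 1*429) + 181312)) - 442059 = 1/(-6519*77 + ((-46 - 429) + 181312)) - 442059 = 1/(-501963 + (-475 + 181312)) - 442059 = 1/(-501963 + 180837) - 442059 = 1/(-321126) - 442059 = -1/321126 - 442059 = -141956638435/321126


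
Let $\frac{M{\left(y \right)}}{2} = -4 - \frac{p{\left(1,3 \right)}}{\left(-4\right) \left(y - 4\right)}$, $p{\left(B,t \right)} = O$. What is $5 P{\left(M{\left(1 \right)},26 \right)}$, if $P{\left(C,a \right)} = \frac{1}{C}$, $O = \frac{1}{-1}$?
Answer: $- \frac{30}{47} \approx -0.6383$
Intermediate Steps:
$O = -1$
$p{\left(B,t \right)} = -1$
$M{\left(y \right)} = -8 + \frac{2}{16 - 4 y}$ ($M{\left(y \right)} = 2 \left(-4 - - \frac{1}{\left(-4\right) \left(y - 4\right)}\right) = 2 \left(-4 - - \frac{1}{\left(-4\right) \left(-4 + y\right)}\right) = 2 \left(-4 - - \frac{1}{16 - 4 y}\right) = 2 \left(-4 + \frac{1}{16 - 4 y}\right) = -8 + \frac{2}{16 - 4 y}$)
$5 P{\left(M{\left(1 \right)},26 \right)} = \frac{5}{\frac{1}{2} \frac{1}{-4 + 1} \left(63 - 16\right)} = \frac{5}{\frac{1}{2} \frac{1}{-3} \left(63 - 16\right)} = \frac{5}{\frac{1}{2} \left(- \frac{1}{3}\right) 47} = \frac{5}{- \frac{47}{6}} = 5 \left(- \frac{6}{47}\right) = - \frac{30}{47}$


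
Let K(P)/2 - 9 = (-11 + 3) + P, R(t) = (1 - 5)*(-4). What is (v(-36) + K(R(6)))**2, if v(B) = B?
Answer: 4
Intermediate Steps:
R(t) = 16 (R(t) = -4*(-4) = 16)
K(P) = 2 + 2*P (K(P) = 18 + 2*((-11 + 3) + P) = 18 + 2*(-8 + P) = 18 + (-16 + 2*P) = 2 + 2*P)
(v(-36) + K(R(6)))**2 = (-36 + (2 + 2*16))**2 = (-36 + (2 + 32))**2 = (-36 + 34)**2 = (-2)**2 = 4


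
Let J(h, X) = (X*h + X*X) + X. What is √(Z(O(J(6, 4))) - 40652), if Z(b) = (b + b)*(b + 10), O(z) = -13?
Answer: I*√40574 ≈ 201.43*I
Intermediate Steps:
J(h, X) = X + X² + X*h (J(h, X) = (X*h + X²) + X = (X² + X*h) + X = X + X² + X*h)
Z(b) = 2*b*(10 + b) (Z(b) = (2*b)*(10 + b) = 2*b*(10 + b))
√(Z(O(J(6, 4))) - 40652) = √(2*(-13)*(10 - 13) - 40652) = √(2*(-13)*(-3) - 40652) = √(78 - 40652) = √(-40574) = I*√40574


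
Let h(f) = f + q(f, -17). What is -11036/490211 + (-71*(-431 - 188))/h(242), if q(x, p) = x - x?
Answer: 21541612527/118631062 ≈ 181.58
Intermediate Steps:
q(x, p) = 0
h(f) = f (h(f) = f + 0 = f)
-11036/490211 + (-71*(-431 - 188))/h(242) = -11036/490211 - 71*(-431 - 188)/242 = -11036*1/490211 - 71*(-619)*(1/242) = -11036/490211 + 43949*(1/242) = -11036/490211 + 43949/242 = 21541612527/118631062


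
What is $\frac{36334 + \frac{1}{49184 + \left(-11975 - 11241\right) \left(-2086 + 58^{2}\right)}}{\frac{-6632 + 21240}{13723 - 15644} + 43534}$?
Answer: $\frac{689155210605525}{825575008131328} \approx 0.83476$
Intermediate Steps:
$\frac{36334 + \frac{1}{49184 + \left(-11975 - 11241\right) \left(-2086 + 58^{2}\right)}}{\frac{-6632 + 21240}{13723 - 15644} + 43534} = \frac{36334 + \frac{1}{49184 - 23216 \left(-2086 + 3364\right)}}{\frac{14608}{-1921} + 43534} = \frac{36334 + \frac{1}{49184 - 29670048}}{14608 \left(- \frac{1}{1921}\right) + 43534} = \frac{36334 + \frac{1}{49184 - 29670048}}{- \frac{14608}{1921} + 43534} = \frac{36334 + \frac{1}{-29620864}}{\frac{83614206}{1921}} = \left(36334 - \frac{1}{29620864}\right) \frac{1921}{83614206} = \frac{1076244472575}{29620864} \cdot \frac{1921}{83614206} = \frac{689155210605525}{825575008131328}$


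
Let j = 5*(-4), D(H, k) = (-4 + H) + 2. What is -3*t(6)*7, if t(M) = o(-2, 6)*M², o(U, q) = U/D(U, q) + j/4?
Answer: 3402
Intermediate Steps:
D(H, k) = -2 + H
j = -20
o(U, q) = -5 + U/(-2 + U) (o(U, q) = U/(-2 + U) - 20/4 = U/(-2 + U) - 20*¼ = U/(-2 + U) - 5 = -5 + U/(-2 + U))
t(M) = -9*M²/2 (t(M) = (2*(5 - 2*(-2))/(-2 - 2))*M² = (2*(5 + 4)/(-4))*M² = (2*(-¼)*9)*M² = -9*M²/2)
-3*t(6)*7 = -(-27)*6²/2*7 = -(-27)*36/2*7 = -3*(-162)*7 = 486*7 = 3402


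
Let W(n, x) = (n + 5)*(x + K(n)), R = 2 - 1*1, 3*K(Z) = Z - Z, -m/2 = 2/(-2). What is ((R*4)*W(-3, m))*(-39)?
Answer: -624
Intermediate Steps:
m = 2 (m = -4/(-2) = -4*(-1)/2 = -2*(-1) = 2)
K(Z) = 0 (K(Z) = (Z - Z)/3 = (⅓)*0 = 0)
R = 1 (R = 2 - 1 = 1)
W(n, x) = x*(5 + n) (W(n, x) = (n + 5)*(x + 0) = (5 + n)*x = x*(5 + n))
((R*4)*W(-3, m))*(-39) = ((1*4)*(2*(5 - 3)))*(-39) = (4*(2*2))*(-39) = (4*4)*(-39) = 16*(-39) = -624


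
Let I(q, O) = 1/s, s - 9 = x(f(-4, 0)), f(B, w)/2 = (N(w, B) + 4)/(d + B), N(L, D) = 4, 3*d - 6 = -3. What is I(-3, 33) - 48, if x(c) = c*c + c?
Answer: -13863/289 ≈ -47.969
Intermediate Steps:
d = 1 (d = 2 + (⅓)*(-3) = 2 - 1 = 1)
f(B, w) = 16/(1 + B) (f(B, w) = 2*((4 + 4)/(1 + B)) = 2*(8/(1 + B)) = 16/(1 + B))
x(c) = c + c² (x(c) = c² + c = c + c²)
s = 289/9 (s = 9 + (16/(1 - 4))*(1 + 16/(1 - 4)) = 9 + (16/(-3))*(1 + 16/(-3)) = 9 + (16*(-⅓))*(1 + 16*(-⅓)) = 9 - 16*(1 - 16/3)/3 = 9 - 16/3*(-13/3) = 9 + 208/9 = 289/9 ≈ 32.111)
I(q, O) = 9/289 (I(q, O) = 1/(289/9) = 9/289)
I(-3, 33) - 48 = 9/289 - 48 = -13863/289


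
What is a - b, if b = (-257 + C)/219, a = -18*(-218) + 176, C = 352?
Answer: 897805/219 ≈ 4099.6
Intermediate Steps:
a = 4100 (a = 3924 + 176 = 4100)
b = 95/219 (b = (-257 + 352)/219 = 95*(1/219) = 95/219 ≈ 0.43379)
a - b = 4100 - 1*95/219 = 4100 - 95/219 = 897805/219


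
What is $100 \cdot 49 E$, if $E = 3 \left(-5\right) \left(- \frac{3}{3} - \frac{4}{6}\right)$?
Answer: $122500$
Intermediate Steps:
$E = 25$ ($E = - 15 \left(\left(-3\right) \frac{1}{3} - \frac{2}{3}\right) = - 15 \left(-1 - \frac{2}{3}\right) = \left(-15\right) \left(- \frac{5}{3}\right) = 25$)
$100 \cdot 49 E = 100 \cdot 49 \cdot 25 = 4900 \cdot 25 = 122500$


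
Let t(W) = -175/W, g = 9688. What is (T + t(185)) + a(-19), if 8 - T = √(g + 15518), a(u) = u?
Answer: -442/37 - √25206 ≈ -170.71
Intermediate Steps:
T = 8 - √25206 (T = 8 - √(9688 + 15518) = 8 - √25206 ≈ -150.76)
(T + t(185)) + a(-19) = ((8 - √25206) - 175/185) - 19 = ((8 - √25206) - 175*1/185) - 19 = ((8 - √25206) - 35/37) - 19 = (261/37 - √25206) - 19 = -442/37 - √25206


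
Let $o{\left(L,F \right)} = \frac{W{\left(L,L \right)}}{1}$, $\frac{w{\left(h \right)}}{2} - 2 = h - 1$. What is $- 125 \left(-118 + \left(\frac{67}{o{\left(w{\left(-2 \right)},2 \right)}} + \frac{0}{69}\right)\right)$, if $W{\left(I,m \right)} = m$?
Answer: $\frac{37875}{2} \approx 18938.0$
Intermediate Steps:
$w{\left(h \right)} = 2 + 2 h$ ($w{\left(h \right)} = 4 + 2 \left(h - 1\right) = 4 + 2 \left(-1 + h\right) = 4 + \left(-2 + 2 h\right) = 2 + 2 h$)
$o{\left(L,F \right)} = L$ ($o{\left(L,F \right)} = \frac{L}{1} = L 1 = L$)
$- 125 \left(-118 + \left(\frac{67}{o{\left(w{\left(-2 \right)},2 \right)}} + \frac{0}{69}\right)\right) = - 125 \left(-118 + \left(\frac{67}{2 + 2 \left(-2\right)} + \frac{0}{69}\right)\right) = - 125 \left(-118 + \left(\frac{67}{2 - 4} + 0 \cdot \frac{1}{69}\right)\right) = - 125 \left(-118 + \left(\frac{67}{-2} + 0\right)\right) = - 125 \left(-118 + \left(67 \left(- \frac{1}{2}\right) + 0\right)\right) = - 125 \left(-118 + \left(- \frac{67}{2} + 0\right)\right) = - 125 \left(-118 - \frac{67}{2}\right) = \left(-125\right) \left(- \frac{303}{2}\right) = \frac{37875}{2}$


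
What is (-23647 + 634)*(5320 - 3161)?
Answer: -49685067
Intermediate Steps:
(-23647 + 634)*(5320 - 3161) = -23013*2159 = -49685067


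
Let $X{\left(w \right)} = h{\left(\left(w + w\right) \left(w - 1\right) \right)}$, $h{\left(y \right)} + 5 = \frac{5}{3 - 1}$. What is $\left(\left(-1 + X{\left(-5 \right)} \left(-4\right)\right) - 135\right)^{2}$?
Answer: $15876$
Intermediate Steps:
$h{\left(y \right)} = - \frac{5}{2}$ ($h{\left(y \right)} = -5 + \frac{5}{3 - 1} = -5 + \frac{5}{2} = - \frac{5}{2}$)
$X{\left(w \right)} = - \frac{5}{2}$
$\left(\left(-1 + X{\left(-5 \right)} \left(-4\right)\right) - 135\right)^{2} = \left(\left(-1 - -10\right) - 135\right)^{2} = \left(\left(-1 + 10\right) - 135\right)^{2} = \left(9 - 135\right)^{2} = \left(-126\right)^{2} = 15876$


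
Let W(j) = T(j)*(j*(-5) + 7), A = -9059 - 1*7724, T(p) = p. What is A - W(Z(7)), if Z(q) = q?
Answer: -16587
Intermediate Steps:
A = -16783 (A = -9059 - 7724 = -16783)
W(j) = j*(7 - 5*j) (W(j) = j*(j*(-5) + 7) = j*(-5*j + 7) = j*(7 - 5*j))
A - W(Z(7)) = -16783 - 7*(7 - 5*7) = -16783 - 7*(7 - 35) = -16783 - 7*(-28) = -16783 - 1*(-196) = -16783 + 196 = -16587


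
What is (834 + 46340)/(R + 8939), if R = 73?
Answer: 23587/4506 ≈ 5.2346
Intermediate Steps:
(834 + 46340)/(R + 8939) = (834 + 46340)/(73 + 8939) = 47174/9012 = 47174*(1/9012) = 23587/4506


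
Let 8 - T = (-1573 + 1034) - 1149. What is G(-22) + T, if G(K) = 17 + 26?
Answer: 1739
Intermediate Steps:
T = 1696 (T = 8 - ((-1573 + 1034) - 1149) = 8 - (-539 - 1149) = 8 - 1*(-1688) = 8 + 1688 = 1696)
G(K) = 43
G(-22) + T = 43 + 1696 = 1739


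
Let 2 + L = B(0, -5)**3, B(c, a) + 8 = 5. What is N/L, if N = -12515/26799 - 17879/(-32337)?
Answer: -24813922/8377126209 ≈ -0.0029621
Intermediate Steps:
B(c, a) = -3 (B(c, a) = -8 + 5 = -3)
N = 24813922/288866421 (N = -12515*1/26799 - 17879*(-1/32337) = -12515/26799 + 17879/32337 = 24813922/288866421 ≈ 0.085901)
L = -29 (L = -2 + (-3)**3 = -2 - 27 = -29)
N/L = (24813922/288866421)/(-29) = (24813922/288866421)*(-1/29) = -24813922/8377126209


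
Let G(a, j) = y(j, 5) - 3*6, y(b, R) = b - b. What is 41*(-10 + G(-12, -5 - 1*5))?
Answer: -1148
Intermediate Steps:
y(b, R) = 0
G(a, j) = -18 (G(a, j) = 0 - 3*6 = 0 - 18 = -18)
41*(-10 + G(-12, -5 - 1*5)) = 41*(-10 - 18) = 41*(-28) = -1148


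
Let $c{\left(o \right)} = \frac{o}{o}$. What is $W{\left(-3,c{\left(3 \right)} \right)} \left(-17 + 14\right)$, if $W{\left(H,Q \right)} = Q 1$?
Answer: $-3$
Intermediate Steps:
$c{\left(o \right)} = 1$
$W{\left(H,Q \right)} = Q$
$W{\left(-3,c{\left(3 \right)} \right)} \left(-17 + 14\right) = 1 \left(-17 + 14\right) = 1 \left(-3\right) = -3$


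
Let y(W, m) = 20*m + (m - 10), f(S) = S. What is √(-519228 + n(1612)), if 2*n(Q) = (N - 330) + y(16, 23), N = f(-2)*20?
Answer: I*√2076706/2 ≈ 720.54*I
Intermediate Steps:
N = -40 (N = -2*20 = -40)
y(W, m) = -10 + 21*m (y(W, m) = 20*m + (-10 + m) = -10 + 21*m)
n(Q) = 103/2 (n(Q) = ((-40 - 330) + (-10 + 21*23))/2 = (-370 + (-10 + 483))/2 = (-370 + 473)/2 = (½)*103 = 103/2)
√(-519228 + n(1612)) = √(-519228 + 103/2) = √(-1038353/2) = I*√2076706/2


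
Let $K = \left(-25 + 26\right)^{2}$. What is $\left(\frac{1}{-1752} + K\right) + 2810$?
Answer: $\frac{4924871}{1752} \approx 2811.0$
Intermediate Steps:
$K = 1$ ($K = 1^{2} = 1$)
$\left(\frac{1}{-1752} + K\right) + 2810 = \left(\frac{1}{-1752} + 1\right) + 2810 = \left(- \frac{1}{1752} + 1\right) + 2810 = \frac{1751}{1752} + 2810 = \frac{4924871}{1752}$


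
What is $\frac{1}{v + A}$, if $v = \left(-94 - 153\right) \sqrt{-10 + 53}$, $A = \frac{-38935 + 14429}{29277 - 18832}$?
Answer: $\frac{255965170}{286205739966639} - \frac{26947212175 \sqrt{43}}{286205739966639} \approx -0.00061651$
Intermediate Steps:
$A = - \frac{24506}{10445} \approx -2.3462$
$v = - 247 \sqrt{43}$ ($v = \left(-94 - 153\right) \sqrt{43} = - 247 \sqrt{43} \approx -1619.7$)
$\frac{1}{v + A} = \frac{1}{- 247 \sqrt{43} - \frac{24506}{10445}} = \frac{1}{- \frac{24506}{10445} - 247 \sqrt{43}}$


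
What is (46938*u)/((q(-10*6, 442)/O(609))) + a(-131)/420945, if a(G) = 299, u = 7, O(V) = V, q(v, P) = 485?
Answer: 16845940600169/40831665 ≈ 4.1257e+5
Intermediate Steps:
(46938*u)/((q(-10*6, 442)/O(609))) + a(-131)/420945 = (46938*7)/((485/609)) + 299/420945 = 328566/((485*(1/609))) + 299*(1/420945) = 328566/(485/609) + 299/420945 = 328566*(609/485) + 299/420945 = 200096694/485 + 299/420945 = 16845940600169/40831665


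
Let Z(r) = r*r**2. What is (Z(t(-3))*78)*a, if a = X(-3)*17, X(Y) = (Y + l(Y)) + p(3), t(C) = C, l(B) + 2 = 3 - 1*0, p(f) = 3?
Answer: -35802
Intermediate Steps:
l(B) = 1 (l(B) = -2 + (3 - 1*0) = -2 + (3 + 0) = -2 + 3 = 1)
X(Y) = 4 + Y (X(Y) = (Y + 1) + 3 = (1 + Y) + 3 = 4 + Y)
Z(r) = r**3
a = 17 (a = (4 - 3)*17 = 1*17 = 17)
(Z(t(-3))*78)*a = ((-3)**3*78)*17 = -27*78*17 = -2106*17 = -35802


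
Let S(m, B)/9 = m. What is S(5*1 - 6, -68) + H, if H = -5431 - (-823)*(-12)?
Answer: -15316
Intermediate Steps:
S(m, B) = 9*m
H = -15307 (H = -5431 - 1*9876 = -5431 - 9876 = -15307)
S(5*1 - 6, -68) + H = 9*(5*1 - 6) - 15307 = 9*(5 - 6) - 15307 = 9*(-1) - 15307 = -9 - 15307 = -15316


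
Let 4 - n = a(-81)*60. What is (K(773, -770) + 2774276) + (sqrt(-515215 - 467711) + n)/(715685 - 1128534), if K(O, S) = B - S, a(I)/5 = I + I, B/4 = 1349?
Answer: 1147902650654/412849 - 3*I*sqrt(109214)/412849 ≈ 2.7804e+6 - 0.0024014*I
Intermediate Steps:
B = 5396 (B = 4*1349 = 5396)
a(I) = 10*I (a(I) = 5*(I + I) = 5*(2*I) = 10*I)
K(O, S) = 5396 - S
n = 48604 (n = 4 - 10*(-81)*60 = 4 - (-810)*60 = 4 - 1*(-48600) = 4 + 48600 = 48604)
(K(773, -770) + 2774276) + (sqrt(-515215 - 467711) + n)/(715685 - 1128534) = ((5396 - 1*(-770)) + 2774276) + (sqrt(-515215 - 467711) + 48604)/(715685 - 1128534) = ((5396 + 770) + 2774276) + (sqrt(-982926) + 48604)/(-412849) = (6166 + 2774276) + (3*I*sqrt(109214) + 48604)*(-1/412849) = 2780442 + (48604 + 3*I*sqrt(109214))*(-1/412849) = 2780442 + (-48604/412849 - 3*I*sqrt(109214)/412849) = 1147902650654/412849 - 3*I*sqrt(109214)/412849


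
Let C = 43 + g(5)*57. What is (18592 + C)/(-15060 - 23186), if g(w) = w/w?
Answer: -9346/19123 ≈ -0.48873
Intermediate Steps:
g(w) = 1
C = 100 (C = 43 + 1*57 = 43 + 57 = 100)
(18592 + C)/(-15060 - 23186) = (18592 + 100)/(-15060 - 23186) = 18692/(-38246) = 18692*(-1/38246) = -9346/19123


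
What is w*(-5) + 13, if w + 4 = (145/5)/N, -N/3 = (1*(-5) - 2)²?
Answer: 4996/147 ≈ 33.986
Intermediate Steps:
N = -147 (N = -3*(1*(-5) - 2)² = -3*(-5 - 2)² = -3*(-7)² = -3*49 = -147)
w = -617/147 (w = -4 + (145/5)/(-147) = -4 + (145*(⅕))*(-1/147) = -4 + 29*(-1/147) = -4 - 29/147 = -617/147 ≈ -4.1973)
w*(-5) + 13 = -617/147*(-5) + 13 = 3085/147 + 13 = 4996/147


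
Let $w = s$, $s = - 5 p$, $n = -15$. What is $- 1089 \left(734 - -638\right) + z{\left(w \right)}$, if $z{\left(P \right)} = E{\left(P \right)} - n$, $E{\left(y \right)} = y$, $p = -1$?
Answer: $-1494088$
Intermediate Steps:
$s = 5$ ($s = \left(-5\right) \left(-1\right) = 5$)
$w = 5$
$z{\left(P \right)} = 15 + P$ ($z{\left(P \right)} = P - -15 = P + 15 = 15 + P$)
$- 1089 \left(734 - -638\right) + z{\left(w \right)} = - 1089 \left(734 - -638\right) + \left(15 + 5\right) = - 1089 \left(734 + 638\right) + 20 = \left(-1089\right) 1372 + 20 = -1494108 + 20 = -1494088$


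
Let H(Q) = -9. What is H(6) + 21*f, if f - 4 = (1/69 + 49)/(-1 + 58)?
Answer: 6421/69 ≈ 93.058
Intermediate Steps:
f = 1006/207 (f = 4 + (1/69 + 49)/(-1 + 58) = 4 + (1/69 + 49)/57 = 4 + (3382/69)*(1/57) = 4 + 178/207 = 1006/207 ≈ 4.8599)
H(6) + 21*f = -9 + 21*(1006/207) = -9 + 7042/69 = 6421/69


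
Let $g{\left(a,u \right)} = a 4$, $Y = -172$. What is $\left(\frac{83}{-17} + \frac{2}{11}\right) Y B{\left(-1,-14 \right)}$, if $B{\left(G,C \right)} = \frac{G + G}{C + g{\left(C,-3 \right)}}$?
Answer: $\frac{151188}{6545} \approx 23.1$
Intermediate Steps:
$g{\left(a,u \right)} = 4 a$
$B{\left(G,C \right)} = \frac{2 G}{5 C}$ ($B{\left(G,C \right)} = \frac{G + G}{C + 4 C} = \frac{2 G}{5 C}$)
$\left(\frac{83}{-17} + \frac{2}{11}\right) Y B{\left(-1,-14 \right)} = \left(\frac{83}{-17} + \frac{2}{11}\right) \left(-172\right) \frac{2}{5} \left(-1\right) \frac{1}{-14} = \left(83 \left(- \frac{1}{17}\right) + 2 \cdot \frac{1}{11}\right) \left(-172\right) \frac{2}{5} \left(-1\right) \left(- \frac{1}{14}\right) = \left(- \frac{83}{17} + \frac{2}{11}\right) \left(-172\right) \frac{1}{35} = \left(- \frac{879}{187}\right) \left(-172\right) \frac{1}{35} = \frac{151188}{187} \cdot \frac{1}{35} = \frac{151188}{6545}$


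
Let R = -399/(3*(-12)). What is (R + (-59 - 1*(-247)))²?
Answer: 5707321/144 ≈ 39634.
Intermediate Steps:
R = 133/12 (R = -399/(-36) = -399*(-1/36) = 133/12 ≈ 11.083)
(R + (-59 - 1*(-247)))² = (133/12 + (-59 - 1*(-247)))² = (133/12 + (-59 + 247))² = (133/12 + 188)² = (2389/12)² = 5707321/144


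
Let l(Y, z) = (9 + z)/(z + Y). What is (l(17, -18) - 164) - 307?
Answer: -462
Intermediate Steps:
l(Y, z) = (9 + z)/(Y + z)
(l(17, -18) - 164) - 307 = ((9 - 18)/(17 - 18) - 164) - 307 = (-9/(-1) - 164) - 307 = (-1*(-9) - 164) - 307 = (9 - 164) - 307 = -155 - 307 = -462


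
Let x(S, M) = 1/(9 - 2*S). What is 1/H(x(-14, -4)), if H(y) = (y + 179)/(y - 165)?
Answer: -763/828 ≈ -0.92150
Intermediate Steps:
H(y) = (179 + y)/(-165 + y)
1/H(x(-14, -4)) = 1/((179 - 1/(-9 + 2*(-14)))/(-165 - 1/(-9 + 2*(-14)))) = 1/((179 - 1/(-9 - 28))/(-165 - 1/(-9 - 28))) = 1/((179 - 1/(-37))/(-165 - 1/(-37))) = 1/((179 - 1*(-1/37))/(-165 - 1*(-1/37))) = 1/((179 + 1/37)/(-165 + 1/37)) = 1/((6624/37)/(-6104/37)) = 1/(-37/6104*6624/37) = 1/(-828/763) = -763/828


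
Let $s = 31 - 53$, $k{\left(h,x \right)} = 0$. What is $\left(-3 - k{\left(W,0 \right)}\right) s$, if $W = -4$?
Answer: $66$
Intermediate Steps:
$s = -22$ ($s = 31 - 53 = -22$)
$\left(-3 - k{\left(W,0 \right)}\right) s = \left(-3 - 0\right) \left(-22\right) = \left(-3 + 0\right) \left(-22\right) = \left(-3\right) \left(-22\right) = 66$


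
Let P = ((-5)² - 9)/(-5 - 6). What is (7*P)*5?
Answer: -560/11 ≈ -50.909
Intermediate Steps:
P = -16/11 (P = (25 - 9)/(-11) = 16*(-1/11) = -16/11 ≈ -1.4545)
(7*P)*5 = (7*(-16/11))*5 = -112/11*5 = -560/11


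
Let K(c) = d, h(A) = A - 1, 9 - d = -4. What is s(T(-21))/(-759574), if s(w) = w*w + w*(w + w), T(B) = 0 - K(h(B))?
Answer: -507/759574 ≈ -0.00066748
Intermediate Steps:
d = 13 (d = 9 - 1*(-4) = 9 + 4 = 13)
h(A) = -1 + A
K(c) = 13
T(B) = -13 (T(B) = 0 - 1*13 = 0 - 13 = -13)
s(w) = 3*w**2 (s(w) = w**2 + w*(2*w) = w**2 + 2*w**2 = 3*w**2)
s(T(-21))/(-759574) = (3*(-13)**2)/(-759574) = (3*169)*(-1/759574) = 507*(-1/759574) = -507/759574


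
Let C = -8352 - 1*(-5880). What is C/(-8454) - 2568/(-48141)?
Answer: 7817468/22610223 ≈ 0.34575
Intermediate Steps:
C = -2472 (C = -8352 + 5880 = -2472)
C/(-8454) - 2568/(-48141) = -2472/(-8454) - 2568/(-48141) = -2472*(-1/8454) - 2568*(-1/48141) = 412/1409 + 856/16047 = 7817468/22610223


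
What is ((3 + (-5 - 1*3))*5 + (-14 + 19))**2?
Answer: 400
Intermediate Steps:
((3 + (-5 - 1*3))*5 + (-14 + 19))**2 = ((3 + (-5 - 3))*5 + 5)**2 = ((3 - 8)*5 + 5)**2 = (-5*5 + 5)**2 = (-25 + 5)**2 = (-20)**2 = 400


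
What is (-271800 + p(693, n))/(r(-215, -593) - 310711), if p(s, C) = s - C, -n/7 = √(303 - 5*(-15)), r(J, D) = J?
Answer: 90369/103642 - √42/14806 ≈ 0.87150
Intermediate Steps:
n = -21*√42 (n = -7*√(303 - 5*(-15)) = -7*√(303 + 75) = -21*√42 ≈ -136.10)
(-271800 + p(693, n))/(r(-215, -593) - 310711) = (-271800 + (693 - (-21)*√42))/(-215 - 310711) = (-271800 + (693 + 21*√42))/(-310926) = (-271107 + 21*√42)*(-1/310926) = 90369/103642 - √42/14806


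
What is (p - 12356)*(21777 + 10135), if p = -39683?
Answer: -1660668568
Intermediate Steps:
(p - 12356)*(21777 + 10135) = (-39683 - 12356)*(21777 + 10135) = -52039*31912 = -1660668568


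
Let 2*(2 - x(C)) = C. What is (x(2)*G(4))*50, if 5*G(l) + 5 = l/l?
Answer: -40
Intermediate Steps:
x(C) = 2 - C/2
G(l) = -4/5 (G(l) = -1 + (l/l)/5 = -1 + (1/5)*1 = -1 + 1/5 = -4/5)
(x(2)*G(4))*50 = ((2 - 1/2*2)*(-4/5))*50 = ((2 - 1)*(-4/5))*50 = (1*(-4/5))*50 = -4/5*50 = -40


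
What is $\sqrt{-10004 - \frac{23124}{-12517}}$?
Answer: $\frac{4 i \sqrt{97943134253}}{12517} \approx 100.01 i$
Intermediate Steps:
$\sqrt{-10004 - \frac{23124}{-12517}} = \sqrt{-10004 - - \frac{23124}{12517}} = \sqrt{-10004 + \frac{23124}{12517}} = \sqrt{- \frac{125196944}{12517}} = \frac{4 i \sqrt{97943134253}}{12517}$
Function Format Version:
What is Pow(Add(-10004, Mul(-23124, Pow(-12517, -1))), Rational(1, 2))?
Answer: Mul(Rational(4, 12517), I, Pow(97943134253, Rational(1, 2))) ≈ Mul(100.01, I)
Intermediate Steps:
Pow(Add(-10004, Mul(-23124, Pow(-12517, -1))), Rational(1, 2)) = Pow(Add(-10004, Mul(-23124, Rational(-1, 12517))), Rational(1, 2)) = Pow(Add(-10004, Rational(23124, 12517)), Rational(1, 2)) = Pow(Rational(-125196944, 12517), Rational(1, 2)) = Mul(Rational(4, 12517), I, Pow(97943134253, Rational(1, 2)))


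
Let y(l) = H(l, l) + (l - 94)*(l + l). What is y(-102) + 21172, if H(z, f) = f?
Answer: 61054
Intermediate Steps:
y(l) = l + 2*l*(-94 + l) (y(l) = l + (l - 94)*(l + l) = l + (-94 + l)*(2*l) = l + 2*l*(-94 + l))
y(-102) + 21172 = -102*(-187 + 2*(-102)) + 21172 = -102*(-187 - 204) + 21172 = -102*(-391) + 21172 = 39882 + 21172 = 61054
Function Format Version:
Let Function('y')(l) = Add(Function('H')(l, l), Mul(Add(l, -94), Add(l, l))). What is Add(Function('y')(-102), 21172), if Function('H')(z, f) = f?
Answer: 61054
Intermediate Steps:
Function('y')(l) = Add(l, Mul(2, l, Add(-94, l))) (Function('y')(l) = Add(l, Mul(Add(l, -94), Add(l, l))) = Add(l, Mul(Add(-94, l), Mul(2, l))) = Add(l, Mul(2, l, Add(-94, l))))
Add(Function('y')(-102), 21172) = Add(Mul(-102, Add(-187, Mul(2, -102))), 21172) = Add(Mul(-102, Add(-187, -204)), 21172) = Add(Mul(-102, -391), 21172) = Add(39882, 21172) = 61054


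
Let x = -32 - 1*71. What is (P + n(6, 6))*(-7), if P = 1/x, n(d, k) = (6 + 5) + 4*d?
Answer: -25228/103 ≈ -244.93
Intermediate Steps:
x = -103 (x = -32 - 71 = -103)
n(d, k) = 11 + 4*d
P = -1/103 (P = 1/(-103) = -1/103 ≈ -0.0097087)
(P + n(6, 6))*(-7) = (-1/103 + (11 + 4*6))*(-7) = (-1/103 + (11 + 24))*(-7) = (-1/103 + 35)*(-7) = (3604/103)*(-7) = -25228/103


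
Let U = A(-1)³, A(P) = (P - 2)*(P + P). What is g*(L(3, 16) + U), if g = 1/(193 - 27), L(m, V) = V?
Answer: 116/83 ≈ 1.3976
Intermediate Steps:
g = 1/166 ≈ 0.0060241
A(P) = 2*P*(-2 + P) (A(P) = (-2 + P)*(2*P) = 2*P*(-2 + P))
U = 216 (U = (2*(-1)*(-2 - 1))³ = (2*(-1)*(-3))³ = 6³ = 216)
g*(L(3, 16) + U) = (16 + 216)/166 = (1/166)*232 = 116/83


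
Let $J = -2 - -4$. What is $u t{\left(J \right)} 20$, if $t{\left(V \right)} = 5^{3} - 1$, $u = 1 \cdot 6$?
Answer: $14880$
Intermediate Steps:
$J = 2$ ($J = -2 + 4 = 2$)
$u = 6$
$t{\left(V \right)} = 124$ ($t{\left(V \right)} = 125 - 1 = 124$)
$u t{\left(J \right)} 20 = 6 \cdot 124 \cdot 20 = 744 \cdot 20 = 14880$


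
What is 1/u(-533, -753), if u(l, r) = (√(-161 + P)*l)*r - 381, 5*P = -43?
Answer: -635/45532235172351 - 535132*I*√265/45532235172351 ≈ -1.3946e-11 - 1.9132e-7*I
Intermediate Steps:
P = -43/5 (P = (⅕)*(-43) = -43/5 ≈ -8.6000)
u(l, r) = -381 + 4*I*l*r*√265/5 (u(l, r) = (√(-161 - 43/5)*l)*r - 381 = (√(-848/5)*l)*r - 381 = ((4*I*√265/5)*l)*r - 381 = (4*I*l*√265/5)*r - 381 = 4*I*l*r*√265/5 - 381 = -381 + 4*I*l*r*√265/5)
1/u(-533, -753) = 1/(-381 + (⅘)*I*(-533)*(-753)*√265) = 1/(-381 + 1605396*I*√265/5)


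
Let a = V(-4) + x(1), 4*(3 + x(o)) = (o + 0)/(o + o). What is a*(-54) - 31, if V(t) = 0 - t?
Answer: -367/4 ≈ -91.750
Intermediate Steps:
V(t) = -t
x(o) = -23/8 (x(o) = -3 + ((o + 0)/(o + o))/4 = -3 + (o/((2*o)))/4 = -3 + (o*(1/(2*o)))/4 = -3 + (¼)*(½) = -3 + ⅛ = -23/8)
a = 9/8 (a = -1*(-4) - 23/8 = 4 - 23/8 = 9/8 ≈ 1.1250)
a*(-54) - 31 = (9/8)*(-54) - 31 = -243/4 - 31 = -367/4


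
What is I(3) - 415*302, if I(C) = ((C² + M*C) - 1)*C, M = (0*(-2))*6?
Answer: -125306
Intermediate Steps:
M = 0 (M = 0*6 = 0)
I(C) = C*(-1 + C²) (I(C) = ((C² + 0*C) - 1)*C = ((C² + 0) - 1)*C = (C² - 1)*C = (-1 + C²)*C = C*(-1 + C²))
I(3) - 415*302 = (3³ - 1*3) - 415*302 = (27 - 3) - 125330 = 24 - 125330 = -125306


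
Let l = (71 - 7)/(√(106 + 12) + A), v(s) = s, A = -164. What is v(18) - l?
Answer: 246250/13389 + 32*√118/13389 ≈ 18.418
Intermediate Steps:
l = 64/(-164 + √118) (l = (71 - 7)/(√(106 + 12) - 164) = 64/(√118 - 164) = 64/(-164 + √118) ≈ -0.41793)
v(18) - l = 18 - (-5248/13389 - 32*√118/13389) = 18 + (5248/13389 + 32*√118/13389) = 246250/13389 + 32*√118/13389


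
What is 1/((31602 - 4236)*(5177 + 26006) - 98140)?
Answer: 1/853255838 ≈ 1.1720e-9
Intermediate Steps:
1/((31602 - 4236)*(5177 + 26006) - 98140) = 1/(27366*31183 - 98140) = 1/(853353978 - 98140) = 1/853255838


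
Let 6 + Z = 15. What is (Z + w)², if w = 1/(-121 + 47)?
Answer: 442225/5476 ≈ 80.757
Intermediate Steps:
Z = 9 (Z = -6 + 15 = 9)
w = -1/74 (w = 1/(-74) = -1/74 ≈ -0.013514)
(Z + w)² = (9 - 1/74)² = (665/74)² = 442225/5476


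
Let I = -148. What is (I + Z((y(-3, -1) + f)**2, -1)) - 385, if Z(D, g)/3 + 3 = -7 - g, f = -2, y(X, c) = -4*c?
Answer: -560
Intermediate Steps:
Z(D, g) = -30 - 3*g (Z(D, g) = -9 + 3*(-7 - g) = -9 + (-21 - 3*g) = -30 - 3*g)
(I + Z((y(-3, -1) + f)**2, -1)) - 385 = (-148 + (-30 - 3*(-1))) - 385 = (-148 + (-30 + 3)) - 385 = (-148 - 27) - 385 = -175 - 385 = -560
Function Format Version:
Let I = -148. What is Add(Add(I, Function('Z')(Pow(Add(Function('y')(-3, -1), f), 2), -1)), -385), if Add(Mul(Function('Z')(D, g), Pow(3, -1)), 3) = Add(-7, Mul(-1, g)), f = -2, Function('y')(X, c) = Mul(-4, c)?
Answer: -560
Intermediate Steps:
Function('Z')(D, g) = Add(-30, Mul(-3, g)) (Function('Z')(D, g) = Add(-9, Mul(3, Add(-7, Mul(-1, g)))) = Add(-9, Add(-21, Mul(-3, g))) = Add(-30, Mul(-3, g)))
Add(Add(I, Function('Z')(Pow(Add(Function('y')(-3, -1), f), 2), -1)), -385) = Add(Add(-148, Add(-30, Mul(-3, -1))), -385) = Add(Add(-148, Add(-30, 3)), -385) = Add(Add(-148, -27), -385) = Add(-175, -385) = -560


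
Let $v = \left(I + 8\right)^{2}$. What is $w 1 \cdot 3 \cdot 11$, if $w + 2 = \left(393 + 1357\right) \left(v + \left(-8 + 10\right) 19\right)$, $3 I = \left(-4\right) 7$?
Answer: $\frac{6891302}{3} \approx 2.2971 \cdot 10^{6}$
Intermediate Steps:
$I = - \frac{28}{3}$ ($I = \frac{\left(-4\right) 7}{3} = \frac{1}{3} \left(-28\right) = - \frac{28}{3} \approx -9.3333$)
$v = \frac{16}{9}$ ($v = \left(- \frac{28}{3} + 8\right)^{2} = \left(- \frac{4}{3}\right)^{2} = \frac{16}{9} \approx 1.7778$)
$w = \frac{626482}{9}$ ($w = -2 + \left(393 + 1357\right) \left(\frac{16}{9} + \left(-8 + 10\right) 19\right) = -2 + 1750 \left(\frac{16}{9} + 2 \cdot 19\right) = -2 + 1750 \left(\frac{16}{9} + 38\right) = -2 + 1750 \cdot \frac{358}{9} = -2 + \frac{626500}{9} = \frac{626482}{9} \approx 69609.0$)
$w 1 \cdot 3 \cdot 11 = \frac{626482 \cdot 1 \cdot 3 \cdot 11}{9} = \frac{626482 \cdot 3 \cdot 11}{9} = \frac{626482}{9} \cdot 33 = \frac{6891302}{3}$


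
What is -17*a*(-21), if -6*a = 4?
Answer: -238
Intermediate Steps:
a = -⅔ (a = -⅙*4 = -⅔ ≈ -0.66667)
-17*a*(-21) = -17*(-⅔)*(-21) = (34/3)*(-21) = -238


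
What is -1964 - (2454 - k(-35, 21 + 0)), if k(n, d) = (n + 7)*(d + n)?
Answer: -4026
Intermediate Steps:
k(n, d) = (7 + n)*(d + n)
-1964 - (2454 - k(-35, 21 + 0)) = -1964 - (2454 - ((-35)² + 7*(21 + 0) + 7*(-35) + (21 + 0)*(-35))) = -1964 - (2454 - (1225 + 7*21 - 245 + 21*(-35))) = -1964 - (2454 - (1225 + 147 - 245 - 735)) = -1964 - (2454 - 1*392) = -1964 - (2454 - 392) = -1964 - 1*2062 = -1964 - 2062 = -4026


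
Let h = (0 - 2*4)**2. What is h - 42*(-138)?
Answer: 5860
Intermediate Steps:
h = 64 (h = (0 - 8)**2 = (-8)**2 = 64)
h - 42*(-138) = 64 - 42*(-138) = 64 + 5796 = 5860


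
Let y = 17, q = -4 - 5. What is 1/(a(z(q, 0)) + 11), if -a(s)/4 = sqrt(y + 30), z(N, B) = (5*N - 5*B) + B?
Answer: -11/631 - 4*sqrt(47)/631 ≈ -0.060892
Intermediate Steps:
q = -9
z(N, B) = -4*B + 5*N (z(N, B) = (-5*B + 5*N) + B = -4*B + 5*N)
a(s) = -4*sqrt(47) (a(s) = -4*sqrt(17 + 30) = -4*sqrt(47))
1/(a(z(q, 0)) + 11) = 1/(-4*sqrt(47) + 11) = 1/(11 - 4*sqrt(47))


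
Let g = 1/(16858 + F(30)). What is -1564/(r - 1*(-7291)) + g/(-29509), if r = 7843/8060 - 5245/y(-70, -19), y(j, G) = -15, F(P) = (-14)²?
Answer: -613920459161599/2999590111626794 ≈ -0.20467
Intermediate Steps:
F(P) = 196
r = 273499/780 (r = 7843/8060 - 5245/(-15) = 7843*(1/8060) - 5245*(-1/15) = 253/260 + 1049/3 = 273499/780 ≈ 350.64)
g = 1/17054 (g = 1/(16858 + 196) = 1/17054 ≈ 5.8637e-5)
-1564/(r - 1*(-7291)) + g/(-29509) = -1564/(273499/780 - 1*(-7291)) + (1/17054)/(-29509) = -1564/(273499/780 + 7291) + (1/17054)*(-1/29509) = -1564/5960479/780 - 1/503246486 = -1564*780/5960479 - 1/503246486 = -1219920/5960479 - 1/503246486 = -613920459161599/2999590111626794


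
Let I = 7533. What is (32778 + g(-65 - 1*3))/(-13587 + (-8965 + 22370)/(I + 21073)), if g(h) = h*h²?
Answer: 8056994324/388656317 ≈ 20.730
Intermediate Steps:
g(h) = h³
(32778 + g(-65 - 1*3))/(-13587 + (-8965 + 22370)/(I + 21073)) = (32778 + (-65 - 1*3)³)/(-13587 + (-8965 + 22370)/(7533 + 21073)) = (32778 + (-65 - 3)³)/(-13587 + 13405/28606) = (32778 + (-68)³)/(-13587 + 13405*(1/28606)) = (32778 - 314432)/(-13587 + 13405/28606) = -281654/(-388656317/28606) = -281654*(-28606/388656317) = 8056994324/388656317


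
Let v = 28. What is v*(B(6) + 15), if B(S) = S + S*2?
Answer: 924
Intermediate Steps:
B(S) = 3*S (B(S) = S + 2*S = 3*S)
v*(B(6) + 15) = 28*(3*6 + 15) = 28*(18 + 15) = 28*33 = 924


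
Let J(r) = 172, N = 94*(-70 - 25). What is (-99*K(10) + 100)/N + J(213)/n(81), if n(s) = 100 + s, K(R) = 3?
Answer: 1571617/1616330 ≈ 0.97234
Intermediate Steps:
N = -8930 (N = 94*(-95) = -8930)
(-99*K(10) + 100)/N + J(213)/n(81) = (-99*3 + 100)/(-8930) + 172/(100 + 81) = (-297 + 100)*(-1/8930) + 172/181 = -197*(-1/8930) + 172*(1/181) = 197/8930 + 172/181 = 1571617/1616330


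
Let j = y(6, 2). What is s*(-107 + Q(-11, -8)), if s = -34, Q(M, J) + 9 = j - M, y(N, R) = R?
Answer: 3502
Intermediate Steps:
j = 2
Q(M, J) = -7 - M (Q(M, J) = -9 + (2 - M) = -7 - M)
s*(-107 + Q(-11, -8)) = -34*(-107 + (-7 - 1*(-11))) = -34*(-107 + (-7 + 11)) = -34*(-107 + 4) = -34*(-103) = 3502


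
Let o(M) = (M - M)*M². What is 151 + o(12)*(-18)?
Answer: 151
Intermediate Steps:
o(M) = 0 (o(M) = 0*M² = 0)
151 + o(12)*(-18) = 151 + 0*(-18) = 151 + 0 = 151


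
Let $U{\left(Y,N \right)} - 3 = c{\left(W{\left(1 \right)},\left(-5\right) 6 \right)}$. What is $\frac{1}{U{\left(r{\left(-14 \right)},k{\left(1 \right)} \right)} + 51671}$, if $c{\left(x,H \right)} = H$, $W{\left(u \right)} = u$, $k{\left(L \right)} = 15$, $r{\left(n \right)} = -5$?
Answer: $\frac{1}{51644} \approx 1.9363 \cdot 10^{-5}$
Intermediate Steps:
$U{\left(Y,N \right)} = -27$ ($U{\left(Y,N \right)} = 3 - 30 = -27$)
$\frac{1}{U{\left(r{\left(-14 \right)},k{\left(1 \right)} \right)} + 51671} = \frac{1}{-27 + 51671} = \frac{1}{51644}$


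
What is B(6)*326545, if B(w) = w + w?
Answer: 3918540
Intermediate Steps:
B(w) = 2*w
B(6)*326545 = (2*6)*326545 = 12*326545 = 3918540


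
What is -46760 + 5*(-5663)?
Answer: -75075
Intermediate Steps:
-46760 + 5*(-5663) = -46760 - 28315 = -75075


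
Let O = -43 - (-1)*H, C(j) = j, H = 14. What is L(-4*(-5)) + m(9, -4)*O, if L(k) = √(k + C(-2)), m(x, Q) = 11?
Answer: -319 + 3*√2 ≈ -314.76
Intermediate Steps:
L(k) = √(-2 + k) (L(k) = √(k - 2) = √(-2 + k))
O = -29 (O = -43 - (-1)*14 = -43 - 1*(-14) = -43 + 14 = -29)
L(-4*(-5)) + m(9, -4)*O = √(-2 - 4*(-5)) + 11*(-29) = √(-2 + 20) - 319 = √18 - 319 = 3*√2 - 319 = -319 + 3*√2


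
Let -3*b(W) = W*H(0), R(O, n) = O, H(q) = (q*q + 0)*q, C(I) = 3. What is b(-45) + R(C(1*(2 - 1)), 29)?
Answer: 3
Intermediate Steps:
H(q) = q³ (H(q) = (q² + 0)*q = q²*q = q³)
b(W) = 0 (b(W) = -W*0³/3 = -W*0/3 = -⅓*0 = 0)
b(-45) + R(C(1*(2 - 1)), 29) = 0 + 3 = 3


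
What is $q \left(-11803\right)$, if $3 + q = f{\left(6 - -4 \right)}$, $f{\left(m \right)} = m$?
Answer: $-82621$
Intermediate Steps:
$q = 7$ ($q = -3 + \left(6 - -4\right) = -3 + \left(6 + 4\right) = -3 + 10 = 7$)
$q \left(-11803\right) = 7 \left(-11803\right) = -82621$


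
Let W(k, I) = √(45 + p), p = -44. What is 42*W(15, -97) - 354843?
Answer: -354801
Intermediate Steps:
W(k, I) = 1 (W(k, I) = √(45 - 44) = √1 = 1)
42*W(15, -97) - 354843 = 42*1 - 354843 = 42 - 354843 = -354801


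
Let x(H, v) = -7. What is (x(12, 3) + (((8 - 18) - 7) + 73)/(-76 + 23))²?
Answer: 182329/2809 ≈ 64.909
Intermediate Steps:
(x(12, 3) + (((8 - 18) - 7) + 73)/(-76 + 23))² = (-7 + (((8 - 18) - 7) + 73)/(-76 + 23))² = (-7 + ((-10 - 7) + 73)/(-53))² = (-7 + (-17 + 73)*(-1/53))² = (-7 + 56*(-1/53))² = (-7 - 56/53)² = (-427/53)² = 182329/2809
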